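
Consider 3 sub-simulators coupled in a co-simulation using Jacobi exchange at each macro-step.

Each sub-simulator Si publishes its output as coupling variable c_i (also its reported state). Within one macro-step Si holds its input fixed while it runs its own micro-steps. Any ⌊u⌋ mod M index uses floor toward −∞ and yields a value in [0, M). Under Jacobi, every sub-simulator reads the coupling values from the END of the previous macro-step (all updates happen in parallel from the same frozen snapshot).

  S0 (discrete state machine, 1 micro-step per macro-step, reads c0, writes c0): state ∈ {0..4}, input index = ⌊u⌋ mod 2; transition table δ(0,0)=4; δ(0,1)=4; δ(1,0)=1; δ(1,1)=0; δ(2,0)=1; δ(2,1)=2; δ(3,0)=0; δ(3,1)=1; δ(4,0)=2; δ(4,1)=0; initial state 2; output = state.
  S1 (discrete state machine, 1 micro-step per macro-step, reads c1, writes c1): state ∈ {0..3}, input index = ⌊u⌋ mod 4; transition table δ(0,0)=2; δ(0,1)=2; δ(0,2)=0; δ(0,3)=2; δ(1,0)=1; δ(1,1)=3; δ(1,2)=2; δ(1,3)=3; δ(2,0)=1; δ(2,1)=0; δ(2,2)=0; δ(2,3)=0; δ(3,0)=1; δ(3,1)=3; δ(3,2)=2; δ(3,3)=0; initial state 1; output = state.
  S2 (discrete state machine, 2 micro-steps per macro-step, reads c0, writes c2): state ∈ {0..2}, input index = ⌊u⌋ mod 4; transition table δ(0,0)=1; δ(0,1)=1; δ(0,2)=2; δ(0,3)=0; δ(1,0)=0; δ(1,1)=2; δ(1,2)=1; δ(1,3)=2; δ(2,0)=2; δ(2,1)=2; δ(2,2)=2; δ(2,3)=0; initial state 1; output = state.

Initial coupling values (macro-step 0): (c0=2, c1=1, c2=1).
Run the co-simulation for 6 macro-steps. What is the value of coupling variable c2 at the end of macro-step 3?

c2 at macro-step 3 = 2

macro 1: S0 reads c0=2 → after 1×micro: 1; S1 reads c1=1 → after 1×micro: 3; S2 reads c0=2 → after 2×micro: 1 ⇒ (c0=1, c1=3, c2=1)
macro 2: S0 reads c0=1 → after 1×micro: 0; S1 reads c1=3 → after 1×micro: 0; S2 reads c0=1 → after 2×micro: 2 ⇒ (c0=0, c1=0, c2=2)
macro 3: S0 reads c0=0 → after 1×micro: 4; S1 reads c1=0 → after 1×micro: 2; S2 reads c0=0 → after 2×micro: 2 ⇒ (c0=4, c1=2, c2=2)
macro 4: S0 reads c0=4 → after 1×micro: 2; S1 reads c1=2 → after 1×micro: 0; S2 reads c0=4 → after 2×micro: 2 ⇒ (c0=2, c1=0, c2=2)
macro 5: S0 reads c0=2 → after 1×micro: 1; S1 reads c1=0 → after 1×micro: 2; S2 reads c0=2 → after 2×micro: 2 ⇒ (c0=1, c1=2, c2=2)
macro 6: S0 reads c0=1 → after 1×micro: 0; S1 reads c1=2 → after 1×micro: 0; S2 reads c0=1 → after 2×micro: 2 ⇒ (c0=0, c1=0, c2=2)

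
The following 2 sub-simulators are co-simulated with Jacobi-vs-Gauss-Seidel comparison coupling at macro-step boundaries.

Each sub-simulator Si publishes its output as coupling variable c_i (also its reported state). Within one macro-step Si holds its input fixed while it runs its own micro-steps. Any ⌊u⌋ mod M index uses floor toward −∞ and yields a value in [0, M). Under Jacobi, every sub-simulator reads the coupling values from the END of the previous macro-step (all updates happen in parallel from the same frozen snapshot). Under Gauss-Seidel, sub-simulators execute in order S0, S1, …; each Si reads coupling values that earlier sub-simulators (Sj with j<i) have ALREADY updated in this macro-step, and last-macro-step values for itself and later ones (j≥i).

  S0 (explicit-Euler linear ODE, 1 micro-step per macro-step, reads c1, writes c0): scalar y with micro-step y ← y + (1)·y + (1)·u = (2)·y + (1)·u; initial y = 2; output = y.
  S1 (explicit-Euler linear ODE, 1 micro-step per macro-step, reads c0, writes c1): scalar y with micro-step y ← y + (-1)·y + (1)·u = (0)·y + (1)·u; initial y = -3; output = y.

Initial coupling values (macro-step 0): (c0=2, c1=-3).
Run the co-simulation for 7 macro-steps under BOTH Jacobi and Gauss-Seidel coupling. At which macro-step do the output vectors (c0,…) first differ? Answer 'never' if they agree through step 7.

[Jacobi] macro 1: S0 reads c1=-3 → after 1×micro: 1; S1 reads c0=2 → after 1×micro: 2 ⇒ (c0=1, c1=2)
[Jacobi] macro 2: S0 reads c1=2 → after 1×micro: 4; S1 reads c0=1 → after 1×micro: 1 ⇒ (c0=4, c1=1)
[Jacobi] macro 3: S0 reads c1=1 → after 1×micro: 9; S1 reads c0=4 → after 1×micro: 4 ⇒ (c0=9, c1=4)
[Jacobi] macro 4: S0 reads c1=4 → after 1×micro: 22; S1 reads c0=9 → after 1×micro: 9 ⇒ (c0=22, c1=9)
[Jacobi] macro 5: S0 reads c1=9 → after 1×micro: 53; S1 reads c0=22 → after 1×micro: 22 ⇒ (c0=53, c1=22)
[Jacobi] macro 6: S0 reads c1=22 → after 1×micro: 128; S1 reads c0=53 → after 1×micro: 53 ⇒ (c0=128, c1=53)
[Jacobi] macro 7: S0 reads c1=53 → after 1×micro: 309; S1 reads c0=128 → after 1×micro: 128 ⇒ (c0=309, c1=128)
[Gauss-Seidel] macro 1: S0 reads c1=-3 → after 1×micro: 1; S1 reads c0=1 → after 1×micro: 1 ⇒ (c0=1, c1=1)
[Gauss-Seidel] macro 2: S0 reads c1=1 → after 1×micro: 3; S1 reads c0=3 → after 1×micro: 3 ⇒ (c0=3, c1=3)
[Gauss-Seidel] macro 3: S0 reads c1=3 → after 1×micro: 9; S1 reads c0=9 → after 1×micro: 9 ⇒ (c0=9, c1=9)
[Gauss-Seidel] macro 4: S0 reads c1=9 → after 1×micro: 27; S1 reads c0=27 → after 1×micro: 27 ⇒ (c0=27, c1=27)
[Gauss-Seidel] macro 5: S0 reads c1=27 → after 1×micro: 81; S1 reads c0=81 → after 1×micro: 81 ⇒ (c0=81, c1=81)
[Gauss-Seidel] macro 6: S0 reads c1=81 → after 1×micro: 243; S1 reads c0=243 → after 1×micro: 243 ⇒ (c0=243, c1=243)
[Gauss-Seidel] macro 7: S0 reads c1=243 → after 1×micro: 729; S1 reads c0=729 → after 1×micro: 729 ⇒ (c0=729, c1=729)

first divergence at macro-step: 1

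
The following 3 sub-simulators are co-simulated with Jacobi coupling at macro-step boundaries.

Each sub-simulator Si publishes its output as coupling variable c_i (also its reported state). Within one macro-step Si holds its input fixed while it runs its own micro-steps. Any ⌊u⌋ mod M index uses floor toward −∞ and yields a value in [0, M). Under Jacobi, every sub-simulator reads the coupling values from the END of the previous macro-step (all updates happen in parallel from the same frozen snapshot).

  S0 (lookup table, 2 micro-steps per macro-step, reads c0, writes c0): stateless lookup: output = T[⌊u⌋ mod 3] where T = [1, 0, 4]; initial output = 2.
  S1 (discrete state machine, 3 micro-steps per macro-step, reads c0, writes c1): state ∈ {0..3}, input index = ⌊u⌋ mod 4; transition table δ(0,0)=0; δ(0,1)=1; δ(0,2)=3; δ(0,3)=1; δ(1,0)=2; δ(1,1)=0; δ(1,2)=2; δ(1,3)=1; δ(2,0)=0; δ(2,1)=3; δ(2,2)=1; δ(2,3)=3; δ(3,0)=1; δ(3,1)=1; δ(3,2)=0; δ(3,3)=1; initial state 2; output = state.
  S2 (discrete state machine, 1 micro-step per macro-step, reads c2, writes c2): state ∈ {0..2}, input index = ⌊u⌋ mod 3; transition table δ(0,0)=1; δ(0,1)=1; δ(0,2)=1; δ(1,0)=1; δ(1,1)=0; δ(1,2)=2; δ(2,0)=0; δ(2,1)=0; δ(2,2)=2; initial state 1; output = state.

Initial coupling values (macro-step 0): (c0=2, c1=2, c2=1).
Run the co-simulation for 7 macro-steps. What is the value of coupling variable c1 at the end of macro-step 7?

c1 at macro-step 7 = 0

macro 1: S0 reads c0=2 → after 2×micro: 4; S1 reads c0=2 → after 3×micro: 1; S2 reads c2=1 → after 1×micro: 0 ⇒ (c0=4, c1=1, c2=0)
macro 2: S0 reads c0=4 → after 2×micro: 0; S1 reads c0=4 → after 3×micro: 0; S2 reads c2=0 → after 1×micro: 1 ⇒ (c0=0, c1=0, c2=1)
macro 3: S0 reads c0=0 → after 2×micro: 1; S1 reads c0=0 → after 3×micro: 0; S2 reads c2=1 → after 1×micro: 0 ⇒ (c0=1, c1=0, c2=0)
macro 4: S0 reads c0=1 → after 2×micro: 0; S1 reads c0=1 → after 3×micro: 1; S2 reads c2=0 → after 1×micro: 1 ⇒ (c0=0, c1=1, c2=1)
macro 5: S0 reads c0=0 → after 2×micro: 1; S1 reads c0=0 → after 3×micro: 0; S2 reads c2=1 → after 1×micro: 0 ⇒ (c0=1, c1=0, c2=0)
macro 6: S0 reads c0=1 → after 2×micro: 0; S1 reads c0=1 → after 3×micro: 1; S2 reads c2=0 → after 1×micro: 1 ⇒ (c0=0, c1=1, c2=1)
macro 7: S0 reads c0=0 → after 2×micro: 1; S1 reads c0=0 → after 3×micro: 0; S2 reads c2=1 → after 1×micro: 0 ⇒ (c0=1, c1=0, c2=0)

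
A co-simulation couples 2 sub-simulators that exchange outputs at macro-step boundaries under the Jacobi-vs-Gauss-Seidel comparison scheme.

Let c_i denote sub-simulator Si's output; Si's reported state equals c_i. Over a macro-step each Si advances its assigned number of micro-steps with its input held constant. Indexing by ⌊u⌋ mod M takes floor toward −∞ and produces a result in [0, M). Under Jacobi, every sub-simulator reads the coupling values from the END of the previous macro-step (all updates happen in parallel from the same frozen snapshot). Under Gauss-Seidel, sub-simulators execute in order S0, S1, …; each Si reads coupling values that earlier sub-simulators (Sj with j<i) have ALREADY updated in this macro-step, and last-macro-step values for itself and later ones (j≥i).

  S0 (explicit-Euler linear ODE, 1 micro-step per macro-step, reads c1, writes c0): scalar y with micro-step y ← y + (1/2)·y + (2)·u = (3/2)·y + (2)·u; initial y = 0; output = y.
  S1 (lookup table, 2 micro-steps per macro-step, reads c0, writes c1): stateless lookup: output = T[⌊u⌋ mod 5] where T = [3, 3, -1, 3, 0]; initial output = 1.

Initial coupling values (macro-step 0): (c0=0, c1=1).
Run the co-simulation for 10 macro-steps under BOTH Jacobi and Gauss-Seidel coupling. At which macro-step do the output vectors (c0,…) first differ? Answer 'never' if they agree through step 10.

[Jacobi] macro 1: S0 reads c1=1 → after 1×micro: 2; S1 reads c0=0 → after 2×micro: 3 ⇒ (c0=2, c1=3)
[Jacobi] macro 2: S0 reads c1=3 → after 1×micro: 9; S1 reads c0=2 → after 2×micro: -1 ⇒ (c0=9, c1=-1)
[Jacobi] macro 3: S0 reads c1=-1 → after 1×micro: 23/2; S1 reads c0=9 → after 2×micro: 0 ⇒ (c0=23/2, c1=0)
[Jacobi] macro 4: S0 reads c1=0 → after 1×micro: 69/4; S1 reads c0=23/2 → after 2×micro: 3 ⇒ (c0=69/4, c1=3)
[Jacobi] macro 5: S0 reads c1=3 → after 1×micro: 255/8; S1 reads c0=69/4 → after 2×micro: -1 ⇒ (c0=255/8, c1=-1)
[Jacobi] macro 6: S0 reads c1=-1 → after 1×micro: 733/16; S1 reads c0=255/8 → after 2×micro: 3 ⇒ (c0=733/16, c1=3)
[Jacobi] macro 7: S0 reads c1=3 → after 1×micro: 2391/32; S1 reads c0=733/16 → after 2×micro: 3 ⇒ (c0=2391/32, c1=3)
[Jacobi] macro 8: S0 reads c1=3 → after 1×micro: 7557/64; S1 reads c0=2391/32 → after 2×micro: 0 ⇒ (c0=7557/64, c1=0)
[Jacobi] macro 9: S0 reads c1=0 → after 1×micro: 22671/128; S1 reads c0=7557/64 → after 2×micro: 3 ⇒ (c0=22671/128, c1=3)
[Jacobi] macro 10: S0 reads c1=3 → after 1×micro: 69549/256; S1 reads c0=22671/128 → after 2×micro: -1 ⇒ (c0=69549/256, c1=-1)
[Gauss-Seidel] macro 1: S0 reads c1=1 → after 1×micro: 2; S1 reads c0=2 → after 2×micro: -1 ⇒ (c0=2, c1=-1)
[Gauss-Seidel] macro 2: S0 reads c1=-1 → after 1×micro: 1; S1 reads c0=1 → after 2×micro: 3 ⇒ (c0=1, c1=3)
[Gauss-Seidel] macro 3: S0 reads c1=3 → after 1×micro: 15/2; S1 reads c0=15/2 → after 2×micro: -1 ⇒ (c0=15/2, c1=-1)
[Gauss-Seidel] macro 4: S0 reads c1=-1 → after 1×micro: 37/4; S1 reads c0=37/4 → after 2×micro: 0 ⇒ (c0=37/4, c1=0)
[Gauss-Seidel] macro 5: S0 reads c1=0 → after 1×micro: 111/8; S1 reads c0=111/8 → after 2×micro: 3 ⇒ (c0=111/8, c1=3)
[Gauss-Seidel] macro 6: S0 reads c1=3 → after 1×micro: 429/16; S1 reads c0=429/16 → after 2×micro: 3 ⇒ (c0=429/16, c1=3)
[Gauss-Seidel] macro 7: S0 reads c1=3 → after 1×micro: 1479/32; S1 reads c0=1479/32 → after 2×micro: 3 ⇒ (c0=1479/32, c1=3)
[Gauss-Seidel] macro 8: S0 reads c1=3 → after 1×micro: 4821/64; S1 reads c0=4821/64 → after 2×micro: 3 ⇒ (c0=4821/64, c1=3)
[Gauss-Seidel] macro 9: S0 reads c1=3 → after 1×micro: 15231/128; S1 reads c0=15231/128 → after 2×micro: 3 ⇒ (c0=15231/128, c1=3)
[Gauss-Seidel] macro 10: S0 reads c1=3 → after 1×micro: 47229/256; S1 reads c0=47229/256 → after 2×micro: 0 ⇒ (c0=47229/256, c1=0)

first divergence at macro-step: 1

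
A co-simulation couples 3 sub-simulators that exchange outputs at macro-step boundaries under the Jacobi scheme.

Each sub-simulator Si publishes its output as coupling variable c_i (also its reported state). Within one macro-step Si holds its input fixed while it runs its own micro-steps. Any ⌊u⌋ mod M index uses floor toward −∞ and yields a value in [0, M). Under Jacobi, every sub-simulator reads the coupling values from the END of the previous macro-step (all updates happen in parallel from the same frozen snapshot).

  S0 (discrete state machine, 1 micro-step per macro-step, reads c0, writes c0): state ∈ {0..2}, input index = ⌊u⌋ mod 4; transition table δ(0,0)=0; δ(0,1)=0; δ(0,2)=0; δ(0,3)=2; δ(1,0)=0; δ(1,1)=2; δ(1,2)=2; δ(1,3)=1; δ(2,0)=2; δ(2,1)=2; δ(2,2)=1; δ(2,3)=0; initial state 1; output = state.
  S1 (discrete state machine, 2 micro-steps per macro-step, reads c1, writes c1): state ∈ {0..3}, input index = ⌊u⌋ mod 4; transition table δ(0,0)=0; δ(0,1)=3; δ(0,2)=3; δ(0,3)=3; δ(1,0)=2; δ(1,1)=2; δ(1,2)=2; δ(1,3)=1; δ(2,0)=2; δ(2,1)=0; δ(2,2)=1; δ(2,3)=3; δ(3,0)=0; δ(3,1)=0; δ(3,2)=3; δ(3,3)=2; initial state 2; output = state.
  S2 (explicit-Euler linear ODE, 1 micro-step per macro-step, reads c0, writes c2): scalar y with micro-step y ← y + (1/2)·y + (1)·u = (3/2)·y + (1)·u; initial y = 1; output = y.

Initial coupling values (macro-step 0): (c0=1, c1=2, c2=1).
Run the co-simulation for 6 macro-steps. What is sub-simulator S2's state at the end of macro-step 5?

S2 state at macro-step 5 = 821/32

macro 1: S0 reads c0=1 → after 1×micro: 2; S1 reads c1=2 → after 2×micro: 2; S2 reads c0=1 → after 1×micro: 5/2 ⇒ (c0=2, c1=2, c2=5/2)
macro 2: S0 reads c0=2 → after 1×micro: 1; S1 reads c1=2 → after 2×micro: 2; S2 reads c0=2 → after 1×micro: 23/4 ⇒ (c0=1, c1=2, c2=23/4)
macro 3: S0 reads c0=1 → after 1×micro: 2; S1 reads c1=2 → after 2×micro: 2; S2 reads c0=1 → after 1×micro: 77/8 ⇒ (c0=2, c1=2, c2=77/8)
macro 4: S0 reads c0=2 → after 1×micro: 1; S1 reads c1=2 → after 2×micro: 2; S2 reads c0=2 → after 1×micro: 263/16 ⇒ (c0=1, c1=2, c2=263/16)
macro 5: S0 reads c0=1 → after 1×micro: 2; S1 reads c1=2 → after 2×micro: 2; S2 reads c0=1 → after 1×micro: 821/32 ⇒ (c0=2, c1=2, c2=821/32)
macro 6: S0 reads c0=2 → after 1×micro: 1; S1 reads c1=2 → after 2×micro: 2; S2 reads c0=2 → after 1×micro: 2591/64 ⇒ (c0=1, c1=2, c2=2591/64)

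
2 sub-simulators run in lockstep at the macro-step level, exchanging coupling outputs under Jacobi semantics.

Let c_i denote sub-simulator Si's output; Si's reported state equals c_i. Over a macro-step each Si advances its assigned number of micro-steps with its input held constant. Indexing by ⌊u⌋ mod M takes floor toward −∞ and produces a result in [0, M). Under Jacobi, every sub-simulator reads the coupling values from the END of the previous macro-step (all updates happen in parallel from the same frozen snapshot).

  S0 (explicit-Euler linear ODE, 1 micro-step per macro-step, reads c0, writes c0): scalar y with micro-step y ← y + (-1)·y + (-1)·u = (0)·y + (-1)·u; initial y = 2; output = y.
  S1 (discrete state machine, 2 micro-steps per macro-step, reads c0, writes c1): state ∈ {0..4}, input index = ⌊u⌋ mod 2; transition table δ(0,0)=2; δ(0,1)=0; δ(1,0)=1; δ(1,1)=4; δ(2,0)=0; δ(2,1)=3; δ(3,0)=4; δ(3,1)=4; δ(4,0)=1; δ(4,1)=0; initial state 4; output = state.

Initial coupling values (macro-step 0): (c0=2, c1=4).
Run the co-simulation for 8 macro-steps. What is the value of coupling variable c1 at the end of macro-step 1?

c1 at macro-step 1 = 1

macro 1: S0 reads c0=2 → after 1×micro: -2; S1 reads c0=2 → after 2×micro: 1 ⇒ (c0=-2, c1=1)
macro 2: S0 reads c0=-2 → after 1×micro: 2; S1 reads c0=-2 → after 2×micro: 1 ⇒ (c0=2, c1=1)
macro 3: S0 reads c0=2 → after 1×micro: -2; S1 reads c0=2 → after 2×micro: 1 ⇒ (c0=-2, c1=1)
macro 4: S0 reads c0=-2 → after 1×micro: 2; S1 reads c0=-2 → after 2×micro: 1 ⇒ (c0=2, c1=1)
macro 5: S0 reads c0=2 → after 1×micro: -2; S1 reads c0=2 → after 2×micro: 1 ⇒ (c0=-2, c1=1)
macro 6: S0 reads c0=-2 → after 1×micro: 2; S1 reads c0=-2 → after 2×micro: 1 ⇒ (c0=2, c1=1)
macro 7: S0 reads c0=2 → after 1×micro: -2; S1 reads c0=2 → after 2×micro: 1 ⇒ (c0=-2, c1=1)
macro 8: S0 reads c0=-2 → after 1×micro: 2; S1 reads c0=-2 → after 2×micro: 1 ⇒ (c0=2, c1=1)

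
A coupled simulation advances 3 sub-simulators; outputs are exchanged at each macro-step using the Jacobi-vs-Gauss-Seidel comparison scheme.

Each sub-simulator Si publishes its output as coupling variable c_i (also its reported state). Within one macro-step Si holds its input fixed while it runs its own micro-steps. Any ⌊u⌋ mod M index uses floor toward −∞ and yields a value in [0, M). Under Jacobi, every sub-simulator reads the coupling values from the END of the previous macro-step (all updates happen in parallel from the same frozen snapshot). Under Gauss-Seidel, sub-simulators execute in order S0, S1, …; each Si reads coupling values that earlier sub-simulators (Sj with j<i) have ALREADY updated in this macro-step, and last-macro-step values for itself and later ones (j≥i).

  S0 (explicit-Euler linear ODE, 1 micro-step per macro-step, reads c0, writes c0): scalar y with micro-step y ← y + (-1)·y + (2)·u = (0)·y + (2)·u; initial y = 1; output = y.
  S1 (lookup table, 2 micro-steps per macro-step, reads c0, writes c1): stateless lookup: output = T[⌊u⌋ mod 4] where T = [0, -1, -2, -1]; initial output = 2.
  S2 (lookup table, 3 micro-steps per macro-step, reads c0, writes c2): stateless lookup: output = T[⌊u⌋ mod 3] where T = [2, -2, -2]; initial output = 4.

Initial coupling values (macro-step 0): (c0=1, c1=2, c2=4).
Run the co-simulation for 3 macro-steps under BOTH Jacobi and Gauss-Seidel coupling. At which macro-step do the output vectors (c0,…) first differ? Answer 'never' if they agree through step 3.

first divergence at macro-step: 1

[Jacobi] macro 1: S0 reads c0=1 → after 1×micro: 2; S1 reads c0=1 → after 2×micro: -1; S2 reads c0=1 → after 3×micro: -2 ⇒ (c0=2, c1=-1, c2=-2)
[Jacobi] macro 2: S0 reads c0=2 → after 1×micro: 4; S1 reads c0=2 → after 2×micro: -2; S2 reads c0=2 → after 3×micro: -2 ⇒ (c0=4, c1=-2, c2=-2)
[Jacobi] macro 3: S0 reads c0=4 → after 1×micro: 8; S1 reads c0=4 → after 2×micro: 0; S2 reads c0=4 → after 3×micro: -2 ⇒ (c0=8, c1=0, c2=-2)
[Gauss-Seidel] macro 1: S0 reads c0=1 → after 1×micro: 2; S1 reads c0=2 → after 2×micro: -2; S2 reads c0=2 → after 3×micro: -2 ⇒ (c0=2, c1=-2, c2=-2)
[Gauss-Seidel] macro 2: S0 reads c0=2 → after 1×micro: 4; S1 reads c0=4 → after 2×micro: 0; S2 reads c0=4 → after 3×micro: -2 ⇒ (c0=4, c1=0, c2=-2)
[Gauss-Seidel] macro 3: S0 reads c0=4 → after 1×micro: 8; S1 reads c0=8 → after 2×micro: 0; S2 reads c0=8 → after 3×micro: -2 ⇒ (c0=8, c1=0, c2=-2)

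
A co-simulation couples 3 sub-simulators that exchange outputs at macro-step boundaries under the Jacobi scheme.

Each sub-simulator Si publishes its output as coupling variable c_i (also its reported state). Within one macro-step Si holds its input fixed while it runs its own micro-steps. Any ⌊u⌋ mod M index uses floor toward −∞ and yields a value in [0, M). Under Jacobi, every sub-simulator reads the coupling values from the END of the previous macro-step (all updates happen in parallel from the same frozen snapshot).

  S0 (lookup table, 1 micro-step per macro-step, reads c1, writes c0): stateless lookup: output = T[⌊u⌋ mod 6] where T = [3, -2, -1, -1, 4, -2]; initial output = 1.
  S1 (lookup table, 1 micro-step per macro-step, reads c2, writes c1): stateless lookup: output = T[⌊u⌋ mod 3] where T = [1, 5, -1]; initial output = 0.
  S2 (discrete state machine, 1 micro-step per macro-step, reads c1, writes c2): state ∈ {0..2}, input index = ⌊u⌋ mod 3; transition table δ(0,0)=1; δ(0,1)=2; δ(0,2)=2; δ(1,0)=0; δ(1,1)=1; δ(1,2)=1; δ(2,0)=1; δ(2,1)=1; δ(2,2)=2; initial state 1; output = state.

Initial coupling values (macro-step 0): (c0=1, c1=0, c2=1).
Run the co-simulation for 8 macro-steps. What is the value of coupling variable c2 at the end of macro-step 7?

c2 at macro-step 7 = 1

macro 1: S0 reads c1=0 → after 1×micro: 3; S1 reads c2=1 → after 1×micro: 5; S2 reads c1=0 → after 1×micro: 0 ⇒ (c0=3, c1=5, c2=0)
macro 2: S0 reads c1=5 → after 1×micro: -2; S1 reads c2=0 → after 1×micro: 1; S2 reads c1=5 → after 1×micro: 2 ⇒ (c0=-2, c1=1, c2=2)
macro 3: S0 reads c1=1 → after 1×micro: -2; S1 reads c2=2 → after 1×micro: -1; S2 reads c1=1 → after 1×micro: 1 ⇒ (c0=-2, c1=-1, c2=1)
macro 4: S0 reads c1=-1 → after 1×micro: -2; S1 reads c2=1 → after 1×micro: 5; S2 reads c1=-1 → after 1×micro: 1 ⇒ (c0=-2, c1=5, c2=1)
macro 5: S0 reads c1=5 → after 1×micro: -2; S1 reads c2=1 → after 1×micro: 5; S2 reads c1=5 → after 1×micro: 1 ⇒ (c0=-2, c1=5, c2=1)
macro 6: S0 reads c1=5 → after 1×micro: -2; S1 reads c2=1 → after 1×micro: 5; S2 reads c1=5 → after 1×micro: 1 ⇒ (c0=-2, c1=5, c2=1)
macro 7: S0 reads c1=5 → after 1×micro: -2; S1 reads c2=1 → after 1×micro: 5; S2 reads c1=5 → after 1×micro: 1 ⇒ (c0=-2, c1=5, c2=1)
macro 8: S0 reads c1=5 → after 1×micro: -2; S1 reads c2=1 → after 1×micro: 5; S2 reads c1=5 → after 1×micro: 1 ⇒ (c0=-2, c1=5, c2=1)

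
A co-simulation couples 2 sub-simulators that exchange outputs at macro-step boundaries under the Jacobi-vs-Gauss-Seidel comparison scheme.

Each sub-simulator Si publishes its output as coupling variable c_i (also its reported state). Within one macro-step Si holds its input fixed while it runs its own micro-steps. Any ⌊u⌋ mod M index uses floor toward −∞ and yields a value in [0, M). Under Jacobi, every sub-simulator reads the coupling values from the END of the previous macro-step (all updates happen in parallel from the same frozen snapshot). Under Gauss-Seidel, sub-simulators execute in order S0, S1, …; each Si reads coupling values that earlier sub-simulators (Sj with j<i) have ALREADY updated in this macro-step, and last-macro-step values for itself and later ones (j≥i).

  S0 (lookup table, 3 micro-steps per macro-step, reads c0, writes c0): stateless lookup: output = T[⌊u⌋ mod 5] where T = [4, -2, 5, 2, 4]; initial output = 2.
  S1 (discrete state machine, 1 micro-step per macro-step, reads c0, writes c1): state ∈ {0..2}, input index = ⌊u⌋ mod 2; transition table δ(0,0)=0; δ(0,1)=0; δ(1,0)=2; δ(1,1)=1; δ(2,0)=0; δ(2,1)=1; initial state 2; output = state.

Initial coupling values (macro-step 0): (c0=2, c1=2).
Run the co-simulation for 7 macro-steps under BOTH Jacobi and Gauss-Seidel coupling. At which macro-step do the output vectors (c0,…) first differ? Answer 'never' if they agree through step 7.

[Jacobi] macro 1: S0 reads c0=2 → after 3×micro: 5; S1 reads c0=2 → after 1×micro: 0 ⇒ (c0=5, c1=0)
[Jacobi] macro 2: S0 reads c0=5 → after 3×micro: 4; S1 reads c0=5 → after 1×micro: 0 ⇒ (c0=4, c1=0)
[Jacobi] macro 3: S0 reads c0=4 → after 3×micro: 4; S1 reads c0=4 → after 1×micro: 0 ⇒ (c0=4, c1=0)
[Jacobi] macro 4: S0 reads c0=4 → after 3×micro: 4; S1 reads c0=4 → after 1×micro: 0 ⇒ (c0=4, c1=0)
[Jacobi] macro 5: S0 reads c0=4 → after 3×micro: 4; S1 reads c0=4 → after 1×micro: 0 ⇒ (c0=4, c1=0)
[Jacobi] macro 6: S0 reads c0=4 → after 3×micro: 4; S1 reads c0=4 → after 1×micro: 0 ⇒ (c0=4, c1=0)
[Jacobi] macro 7: S0 reads c0=4 → after 3×micro: 4; S1 reads c0=4 → after 1×micro: 0 ⇒ (c0=4, c1=0)
[Gauss-Seidel] macro 1: S0 reads c0=2 → after 3×micro: 5; S1 reads c0=5 → after 1×micro: 1 ⇒ (c0=5, c1=1)
[Gauss-Seidel] macro 2: S0 reads c0=5 → after 3×micro: 4; S1 reads c0=4 → after 1×micro: 2 ⇒ (c0=4, c1=2)
[Gauss-Seidel] macro 3: S0 reads c0=4 → after 3×micro: 4; S1 reads c0=4 → after 1×micro: 0 ⇒ (c0=4, c1=0)
[Gauss-Seidel] macro 4: S0 reads c0=4 → after 3×micro: 4; S1 reads c0=4 → after 1×micro: 0 ⇒ (c0=4, c1=0)
[Gauss-Seidel] macro 5: S0 reads c0=4 → after 3×micro: 4; S1 reads c0=4 → after 1×micro: 0 ⇒ (c0=4, c1=0)
[Gauss-Seidel] macro 6: S0 reads c0=4 → after 3×micro: 4; S1 reads c0=4 → after 1×micro: 0 ⇒ (c0=4, c1=0)
[Gauss-Seidel] macro 7: S0 reads c0=4 → after 3×micro: 4; S1 reads c0=4 → after 1×micro: 0 ⇒ (c0=4, c1=0)

first divergence at macro-step: 1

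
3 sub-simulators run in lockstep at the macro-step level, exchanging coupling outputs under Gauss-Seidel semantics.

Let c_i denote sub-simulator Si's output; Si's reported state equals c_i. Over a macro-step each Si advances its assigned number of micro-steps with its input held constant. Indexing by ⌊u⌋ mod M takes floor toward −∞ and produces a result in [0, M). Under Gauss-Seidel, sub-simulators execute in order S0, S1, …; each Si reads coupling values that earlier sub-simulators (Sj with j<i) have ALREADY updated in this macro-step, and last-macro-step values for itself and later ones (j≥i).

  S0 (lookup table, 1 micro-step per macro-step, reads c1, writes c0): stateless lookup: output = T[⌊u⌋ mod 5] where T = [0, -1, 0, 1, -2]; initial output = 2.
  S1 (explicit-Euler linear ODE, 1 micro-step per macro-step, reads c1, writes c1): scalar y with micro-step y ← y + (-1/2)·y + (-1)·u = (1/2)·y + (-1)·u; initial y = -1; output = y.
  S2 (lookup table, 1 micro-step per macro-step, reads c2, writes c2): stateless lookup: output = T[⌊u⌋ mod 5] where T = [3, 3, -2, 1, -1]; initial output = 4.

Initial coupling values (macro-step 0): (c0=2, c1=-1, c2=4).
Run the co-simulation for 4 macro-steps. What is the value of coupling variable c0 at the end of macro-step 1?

c0 at macro-step 1 = -2

macro 1: S0 reads c1=-1 → after 1×micro: -2; S1 reads c1=-1 → after 1×micro: 1/2; S2 reads c2=4 → after 1×micro: -1 ⇒ (c0=-2, c1=1/2, c2=-1)
macro 2: S0 reads c1=1/2 → after 1×micro: 0; S1 reads c1=1/2 → after 1×micro: -1/4; S2 reads c2=-1 → after 1×micro: -1 ⇒ (c0=0, c1=-1/4, c2=-1)
macro 3: S0 reads c1=-1/4 → after 1×micro: -2; S1 reads c1=-1/4 → after 1×micro: 1/8; S2 reads c2=-1 → after 1×micro: -1 ⇒ (c0=-2, c1=1/8, c2=-1)
macro 4: S0 reads c1=1/8 → after 1×micro: 0; S1 reads c1=1/8 → after 1×micro: -1/16; S2 reads c2=-1 → after 1×micro: -1 ⇒ (c0=0, c1=-1/16, c2=-1)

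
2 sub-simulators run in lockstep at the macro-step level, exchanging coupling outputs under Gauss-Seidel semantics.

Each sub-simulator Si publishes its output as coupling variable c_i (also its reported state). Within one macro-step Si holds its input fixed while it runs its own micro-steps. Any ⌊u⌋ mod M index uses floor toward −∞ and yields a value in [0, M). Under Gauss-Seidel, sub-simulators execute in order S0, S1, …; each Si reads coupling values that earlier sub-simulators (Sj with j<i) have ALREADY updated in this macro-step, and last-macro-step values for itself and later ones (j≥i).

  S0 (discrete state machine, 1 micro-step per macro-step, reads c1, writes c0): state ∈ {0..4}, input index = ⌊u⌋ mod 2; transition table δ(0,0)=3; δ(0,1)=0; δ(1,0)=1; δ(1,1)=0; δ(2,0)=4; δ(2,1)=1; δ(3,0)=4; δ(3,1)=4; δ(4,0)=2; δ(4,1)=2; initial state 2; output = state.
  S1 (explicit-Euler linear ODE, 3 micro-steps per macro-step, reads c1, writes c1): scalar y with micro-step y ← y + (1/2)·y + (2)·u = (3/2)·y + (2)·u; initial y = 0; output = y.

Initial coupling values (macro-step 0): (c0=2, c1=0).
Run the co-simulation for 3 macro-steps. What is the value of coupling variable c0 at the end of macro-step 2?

c0 at macro-step 2 = 2

macro 1: S0 reads c1=0 → after 1×micro: 4; S1 reads c1=0 → after 3×micro: 0 ⇒ (c0=4, c1=0)
macro 2: S0 reads c1=0 → after 1×micro: 2; S1 reads c1=0 → after 3×micro: 0 ⇒ (c0=2, c1=0)
macro 3: S0 reads c1=0 → after 1×micro: 4; S1 reads c1=0 → after 3×micro: 0 ⇒ (c0=4, c1=0)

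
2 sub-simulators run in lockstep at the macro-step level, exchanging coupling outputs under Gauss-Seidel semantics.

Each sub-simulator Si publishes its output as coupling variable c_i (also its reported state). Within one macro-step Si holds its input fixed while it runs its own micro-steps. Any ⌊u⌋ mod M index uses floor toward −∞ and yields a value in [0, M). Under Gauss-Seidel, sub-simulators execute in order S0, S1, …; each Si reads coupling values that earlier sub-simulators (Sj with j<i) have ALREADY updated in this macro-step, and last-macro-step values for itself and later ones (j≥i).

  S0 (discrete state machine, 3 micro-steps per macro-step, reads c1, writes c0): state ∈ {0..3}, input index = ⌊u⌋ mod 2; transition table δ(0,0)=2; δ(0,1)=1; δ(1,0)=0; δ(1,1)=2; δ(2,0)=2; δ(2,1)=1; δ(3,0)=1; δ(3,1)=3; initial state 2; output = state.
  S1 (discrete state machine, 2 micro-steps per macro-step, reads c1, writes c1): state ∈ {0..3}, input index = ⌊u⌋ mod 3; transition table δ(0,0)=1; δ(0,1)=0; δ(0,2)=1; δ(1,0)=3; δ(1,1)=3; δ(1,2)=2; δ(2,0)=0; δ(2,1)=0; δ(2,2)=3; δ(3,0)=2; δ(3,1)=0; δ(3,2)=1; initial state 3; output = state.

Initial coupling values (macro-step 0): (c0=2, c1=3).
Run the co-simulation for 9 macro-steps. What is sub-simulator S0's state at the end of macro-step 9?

S0 state at macro-step 9 = 1

macro 1: S0 reads c1=3 → after 3×micro: 1; S1 reads c1=3 → after 2×micro: 0 ⇒ (c0=1, c1=0)
macro 2: S0 reads c1=0 → after 3×micro: 2; S1 reads c1=0 → after 2×micro: 3 ⇒ (c0=2, c1=3)
macro 3: S0 reads c1=3 → after 3×micro: 1; S1 reads c1=3 → after 2×micro: 0 ⇒ (c0=1, c1=0)
macro 4: S0 reads c1=0 → after 3×micro: 2; S1 reads c1=0 → after 2×micro: 3 ⇒ (c0=2, c1=3)
macro 5: S0 reads c1=3 → after 3×micro: 1; S1 reads c1=3 → after 2×micro: 0 ⇒ (c0=1, c1=0)
macro 6: S0 reads c1=0 → after 3×micro: 2; S1 reads c1=0 → after 2×micro: 3 ⇒ (c0=2, c1=3)
macro 7: S0 reads c1=3 → after 3×micro: 1; S1 reads c1=3 → after 2×micro: 0 ⇒ (c0=1, c1=0)
macro 8: S0 reads c1=0 → after 3×micro: 2; S1 reads c1=0 → after 2×micro: 3 ⇒ (c0=2, c1=3)
macro 9: S0 reads c1=3 → after 3×micro: 1; S1 reads c1=3 → after 2×micro: 0 ⇒ (c0=1, c1=0)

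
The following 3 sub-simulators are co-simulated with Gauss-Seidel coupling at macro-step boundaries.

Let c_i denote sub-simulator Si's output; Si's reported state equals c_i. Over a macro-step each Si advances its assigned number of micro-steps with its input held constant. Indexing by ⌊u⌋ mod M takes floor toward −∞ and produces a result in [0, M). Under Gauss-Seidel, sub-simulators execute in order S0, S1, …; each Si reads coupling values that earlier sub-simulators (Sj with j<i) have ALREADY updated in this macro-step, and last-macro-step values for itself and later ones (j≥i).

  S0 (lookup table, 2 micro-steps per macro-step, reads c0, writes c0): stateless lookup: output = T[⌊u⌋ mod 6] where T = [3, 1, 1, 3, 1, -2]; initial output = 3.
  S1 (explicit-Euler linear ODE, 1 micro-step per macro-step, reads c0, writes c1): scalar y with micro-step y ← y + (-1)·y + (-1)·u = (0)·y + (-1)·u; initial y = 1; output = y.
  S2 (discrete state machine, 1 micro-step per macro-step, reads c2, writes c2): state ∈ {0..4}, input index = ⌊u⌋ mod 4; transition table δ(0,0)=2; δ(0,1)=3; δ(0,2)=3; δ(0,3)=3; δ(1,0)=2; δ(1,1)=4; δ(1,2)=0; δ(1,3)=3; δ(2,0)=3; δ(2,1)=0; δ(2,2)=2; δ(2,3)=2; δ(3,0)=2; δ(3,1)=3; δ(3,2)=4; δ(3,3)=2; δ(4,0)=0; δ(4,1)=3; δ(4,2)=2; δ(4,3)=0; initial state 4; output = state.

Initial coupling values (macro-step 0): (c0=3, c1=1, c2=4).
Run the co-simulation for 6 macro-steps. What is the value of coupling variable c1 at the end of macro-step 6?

macro 1: S0 reads c0=3 → after 2×micro: 3; S1 reads c0=3 → after 1×micro: -3; S2 reads c2=4 → after 1×micro: 0 ⇒ (c0=3, c1=-3, c2=0)
macro 2: S0 reads c0=3 → after 2×micro: 3; S1 reads c0=3 → after 1×micro: -3; S2 reads c2=0 → after 1×micro: 2 ⇒ (c0=3, c1=-3, c2=2)
macro 3: S0 reads c0=3 → after 2×micro: 3; S1 reads c0=3 → after 1×micro: -3; S2 reads c2=2 → after 1×micro: 2 ⇒ (c0=3, c1=-3, c2=2)
macro 4: S0 reads c0=3 → after 2×micro: 3; S1 reads c0=3 → after 1×micro: -3; S2 reads c2=2 → after 1×micro: 2 ⇒ (c0=3, c1=-3, c2=2)
macro 5: S0 reads c0=3 → after 2×micro: 3; S1 reads c0=3 → after 1×micro: -3; S2 reads c2=2 → after 1×micro: 2 ⇒ (c0=3, c1=-3, c2=2)
macro 6: S0 reads c0=3 → after 2×micro: 3; S1 reads c0=3 → after 1×micro: -3; S2 reads c2=2 → after 1×micro: 2 ⇒ (c0=3, c1=-3, c2=2)

c1 at macro-step 6 = -3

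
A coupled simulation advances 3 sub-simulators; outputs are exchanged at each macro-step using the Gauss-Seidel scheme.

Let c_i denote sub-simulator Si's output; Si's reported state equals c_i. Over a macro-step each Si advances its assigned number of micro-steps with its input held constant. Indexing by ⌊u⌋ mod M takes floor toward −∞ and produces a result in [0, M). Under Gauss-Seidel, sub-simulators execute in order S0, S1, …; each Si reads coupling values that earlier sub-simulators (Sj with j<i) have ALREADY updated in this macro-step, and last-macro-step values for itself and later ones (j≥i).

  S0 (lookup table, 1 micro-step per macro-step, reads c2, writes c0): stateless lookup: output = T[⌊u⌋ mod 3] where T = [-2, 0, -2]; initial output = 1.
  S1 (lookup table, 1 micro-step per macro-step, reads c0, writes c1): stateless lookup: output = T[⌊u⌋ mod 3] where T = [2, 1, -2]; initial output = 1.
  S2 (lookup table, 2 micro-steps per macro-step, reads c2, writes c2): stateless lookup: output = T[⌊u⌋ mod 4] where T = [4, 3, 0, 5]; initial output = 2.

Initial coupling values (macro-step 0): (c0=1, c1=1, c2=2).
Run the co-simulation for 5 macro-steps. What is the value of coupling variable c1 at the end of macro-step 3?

c1 at macro-step 3 = 2

macro 1: S0 reads c2=2 → after 1×micro: -2; S1 reads c0=-2 → after 1×micro: 1; S2 reads c2=2 → after 2×micro: 0 ⇒ (c0=-2, c1=1, c2=0)
macro 2: S0 reads c2=0 → after 1×micro: -2; S1 reads c0=-2 → after 1×micro: 1; S2 reads c2=0 → after 2×micro: 4 ⇒ (c0=-2, c1=1, c2=4)
macro 3: S0 reads c2=4 → after 1×micro: 0; S1 reads c0=0 → after 1×micro: 2; S2 reads c2=4 → after 2×micro: 4 ⇒ (c0=0, c1=2, c2=4)
macro 4: S0 reads c2=4 → after 1×micro: 0; S1 reads c0=0 → after 1×micro: 2; S2 reads c2=4 → after 2×micro: 4 ⇒ (c0=0, c1=2, c2=4)
macro 5: S0 reads c2=4 → after 1×micro: 0; S1 reads c0=0 → after 1×micro: 2; S2 reads c2=4 → after 2×micro: 4 ⇒ (c0=0, c1=2, c2=4)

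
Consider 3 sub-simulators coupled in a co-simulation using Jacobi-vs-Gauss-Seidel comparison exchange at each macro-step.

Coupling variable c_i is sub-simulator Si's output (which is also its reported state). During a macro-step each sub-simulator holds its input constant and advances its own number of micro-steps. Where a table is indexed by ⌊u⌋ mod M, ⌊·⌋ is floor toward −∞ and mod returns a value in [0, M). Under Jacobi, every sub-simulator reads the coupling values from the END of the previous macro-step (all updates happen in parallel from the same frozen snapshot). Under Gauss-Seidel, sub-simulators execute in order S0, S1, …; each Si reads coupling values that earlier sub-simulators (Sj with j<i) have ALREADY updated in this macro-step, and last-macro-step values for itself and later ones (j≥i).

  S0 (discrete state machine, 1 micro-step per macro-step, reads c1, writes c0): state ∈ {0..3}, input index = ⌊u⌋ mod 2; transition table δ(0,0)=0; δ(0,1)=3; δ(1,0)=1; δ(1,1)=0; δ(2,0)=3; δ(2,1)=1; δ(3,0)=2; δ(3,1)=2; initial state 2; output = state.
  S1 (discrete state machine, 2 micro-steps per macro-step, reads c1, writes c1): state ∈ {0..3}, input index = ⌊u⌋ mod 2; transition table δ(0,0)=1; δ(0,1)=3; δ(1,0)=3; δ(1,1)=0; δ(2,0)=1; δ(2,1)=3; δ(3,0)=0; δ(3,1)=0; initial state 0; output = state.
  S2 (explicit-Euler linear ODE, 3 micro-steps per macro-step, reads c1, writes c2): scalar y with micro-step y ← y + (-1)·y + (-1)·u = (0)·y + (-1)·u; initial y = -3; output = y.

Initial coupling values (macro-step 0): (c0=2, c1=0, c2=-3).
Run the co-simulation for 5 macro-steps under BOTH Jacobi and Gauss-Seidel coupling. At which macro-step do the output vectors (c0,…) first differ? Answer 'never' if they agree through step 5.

first divergence at macro-step: 1

[Jacobi] macro 1: S0 reads c1=0 → after 1×micro: 3; S1 reads c1=0 → after 2×micro: 3; S2 reads c1=0 → after 3×micro: 0 ⇒ (c0=3, c1=3, c2=0)
[Jacobi] macro 2: S0 reads c1=3 → after 1×micro: 2; S1 reads c1=3 → after 2×micro: 3; S2 reads c1=3 → after 3×micro: -3 ⇒ (c0=2, c1=3, c2=-3)
[Jacobi] macro 3: S0 reads c1=3 → after 1×micro: 1; S1 reads c1=3 → after 2×micro: 3; S2 reads c1=3 → after 3×micro: -3 ⇒ (c0=1, c1=3, c2=-3)
[Jacobi] macro 4: S0 reads c1=3 → after 1×micro: 0; S1 reads c1=3 → after 2×micro: 3; S2 reads c1=3 → after 3×micro: -3 ⇒ (c0=0, c1=3, c2=-3)
[Jacobi] macro 5: S0 reads c1=3 → after 1×micro: 3; S1 reads c1=3 → after 2×micro: 3; S2 reads c1=3 → after 3×micro: -3 ⇒ (c0=3, c1=3, c2=-3)
[Gauss-Seidel] macro 1: S0 reads c1=0 → after 1×micro: 3; S1 reads c1=0 → after 2×micro: 3; S2 reads c1=3 → after 3×micro: -3 ⇒ (c0=3, c1=3, c2=-3)
[Gauss-Seidel] macro 2: S0 reads c1=3 → after 1×micro: 2; S1 reads c1=3 → after 2×micro: 3; S2 reads c1=3 → after 3×micro: -3 ⇒ (c0=2, c1=3, c2=-3)
[Gauss-Seidel] macro 3: S0 reads c1=3 → after 1×micro: 1; S1 reads c1=3 → after 2×micro: 3; S2 reads c1=3 → after 3×micro: -3 ⇒ (c0=1, c1=3, c2=-3)
[Gauss-Seidel] macro 4: S0 reads c1=3 → after 1×micro: 0; S1 reads c1=3 → after 2×micro: 3; S2 reads c1=3 → after 3×micro: -3 ⇒ (c0=0, c1=3, c2=-3)
[Gauss-Seidel] macro 5: S0 reads c1=3 → after 1×micro: 3; S1 reads c1=3 → after 2×micro: 3; S2 reads c1=3 → after 3×micro: -3 ⇒ (c0=3, c1=3, c2=-3)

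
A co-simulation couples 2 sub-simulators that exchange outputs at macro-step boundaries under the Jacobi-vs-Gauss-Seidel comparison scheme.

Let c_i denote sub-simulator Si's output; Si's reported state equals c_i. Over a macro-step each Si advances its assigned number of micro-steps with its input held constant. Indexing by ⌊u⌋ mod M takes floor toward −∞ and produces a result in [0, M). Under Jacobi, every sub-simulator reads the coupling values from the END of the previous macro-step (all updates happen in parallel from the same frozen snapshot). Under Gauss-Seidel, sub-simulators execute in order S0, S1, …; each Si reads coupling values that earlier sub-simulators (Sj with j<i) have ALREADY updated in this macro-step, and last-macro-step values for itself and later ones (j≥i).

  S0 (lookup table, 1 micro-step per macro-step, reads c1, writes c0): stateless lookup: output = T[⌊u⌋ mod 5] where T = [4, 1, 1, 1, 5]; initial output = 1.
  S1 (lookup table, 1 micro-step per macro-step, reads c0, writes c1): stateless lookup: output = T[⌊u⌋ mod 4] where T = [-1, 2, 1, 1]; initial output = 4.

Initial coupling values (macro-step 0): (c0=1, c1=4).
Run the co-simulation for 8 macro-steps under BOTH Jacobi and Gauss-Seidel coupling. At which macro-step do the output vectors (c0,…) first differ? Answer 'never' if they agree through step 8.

first divergence at macro-step: never

[Jacobi] macro 1: S0 reads c1=4 → after 1×micro: 5; S1 reads c0=1 → after 1×micro: 2 ⇒ (c0=5, c1=2)
[Jacobi] macro 2: S0 reads c1=2 → after 1×micro: 1; S1 reads c0=5 → after 1×micro: 2 ⇒ (c0=1, c1=2)
[Jacobi] macro 3: S0 reads c1=2 → after 1×micro: 1; S1 reads c0=1 → after 1×micro: 2 ⇒ (c0=1, c1=2)
[Jacobi] macro 4: S0 reads c1=2 → after 1×micro: 1; S1 reads c0=1 → after 1×micro: 2 ⇒ (c0=1, c1=2)
[Jacobi] macro 5: S0 reads c1=2 → after 1×micro: 1; S1 reads c0=1 → after 1×micro: 2 ⇒ (c0=1, c1=2)
[Jacobi] macro 6: S0 reads c1=2 → after 1×micro: 1; S1 reads c0=1 → after 1×micro: 2 ⇒ (c0=1, c1=2)
[Jacobi] macro 7: S0 reads c1=2 → after 1×micro: 1; S1 reads c0=1 → after 1×micro: 2 ⇒ (c0=1, c1=2)
[Jacobi] macro 8: S0 reads c1=2 → after 1×micro: 1; S1 reads c0=1 → after 1×micro: 2 ⇒ (c0=1, c1=2)
[Gauss-Seidel] macro 1: S0 reads c1=4 → after 1×micro: 5; S1 reads c0=5 → after 1×micro: 2 ⇒ (c0=5, c1=2)
[Gauss-Seidel] macro 2: S0 reads c1=2 → after 1×micro: 1; S1 reads c0=1 → after 1×micro: 2 ⇒ (c0=1, c1=2)
[Gauss-Seidel] macro 3: S0 reads c1=2 → after 1×micro: 1; S1 reads c0=1 → after 1×micro: 2 ⇒ (c0=1, c1=2)
[Gauss-Seidel] macro 4: S0 reads c1=2 → after 1×micro: 1; S1 reads c0=1 → after 1×micro: 2 ⇒ (c0=1, c1=2)
[Gauss-Seidel] macro 5: S0 reads c1=2 → after 1×micro: 1; S1 reads c0=1 → after 1×micro: 2 ⇒ (c0=1, c1=2)
[Gauss-Seidel] macro 6: S0 reads c1=2 → after 1×micro: 1; S1 reads c0=1 → after 1×micro: 2 ⇒ (c0=1, c1=2)
[Gauss-Seidel] macro 7: S0 reads c1=2 → after 1×micro: 1; S1 reads c0=1 → after 1×micro: 2 ⇒ (c0=1, c1=2)
[Gauss-Seidel] macro 8: S0 reads c1=2 → after 1×micro: 1; S1 reads c0=1 → after 1×micro: 2 ⇒ (c0=1, c1=2)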